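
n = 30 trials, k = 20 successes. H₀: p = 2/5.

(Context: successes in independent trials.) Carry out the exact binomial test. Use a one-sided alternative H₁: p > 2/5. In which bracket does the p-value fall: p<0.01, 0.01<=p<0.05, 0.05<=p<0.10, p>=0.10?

p-value bracket: p<0.01

Exact binomial: n=30, k=20, p₀=2/5=0.4000
P(X≥20) from Σ C(n,i)·p₀^i·(1−p₀)^(n−i)
p-value (one-sided, H₁ greater) = 0.00285
→ bracket: p<0.01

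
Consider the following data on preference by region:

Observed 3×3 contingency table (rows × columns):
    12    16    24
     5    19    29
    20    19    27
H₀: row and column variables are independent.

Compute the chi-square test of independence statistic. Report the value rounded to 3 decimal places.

test statistic = 7.672

Row totals [52, 53, 66], col totals [37, 54, 80], n=171
χ² = (12−11.25)²/11.25 + (16−16.42)²/16.42 + (24−24.33)²/24.33 + (5−11.47)²/11.47 + (19−16.74)²/16.74 + (29−24.80)²/24.80 + (20−14.28)²/14.28 + (19−20.84)²/20.84 + (27−30.88)²/30.88 = 7.6721
df = 4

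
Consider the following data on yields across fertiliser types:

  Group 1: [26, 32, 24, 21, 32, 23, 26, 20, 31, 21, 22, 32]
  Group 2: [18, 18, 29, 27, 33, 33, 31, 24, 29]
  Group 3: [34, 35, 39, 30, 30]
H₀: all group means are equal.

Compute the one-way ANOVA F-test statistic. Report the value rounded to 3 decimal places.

Group means [25.83, 26.89, 33.60], grand mean 27.692
SSB = Σnᵢ(x̄ᵢ−x̄)² = 221.783; SSW = ΣΣ(x−x̄ᵢ)² = 571.756
MSB = 221.783/2 = 110.8915; MSW = 571.756/23 = 24.8589
F = MSB/MSW = 4.4608
df = (2, 23)

test statistic = 4.461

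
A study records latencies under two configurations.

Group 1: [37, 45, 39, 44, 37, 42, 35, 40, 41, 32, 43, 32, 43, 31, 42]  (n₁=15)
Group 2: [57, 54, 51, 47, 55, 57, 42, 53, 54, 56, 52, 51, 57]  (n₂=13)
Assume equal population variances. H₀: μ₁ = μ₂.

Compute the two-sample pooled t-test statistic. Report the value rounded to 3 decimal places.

test statistic = -8.126

x̄₁=38.867, s₁=4.642, n₁=15
x̄₂=52.769, s₂=4.362, n₂=13
s_p² = [14·4.642² + 12·4.362²]/26 = 20.3862
SE = √(s_p²·(1/15+1/13)) = 1.7109
t = (38.867−52.769)/1.7109 = -8.1258
df = 26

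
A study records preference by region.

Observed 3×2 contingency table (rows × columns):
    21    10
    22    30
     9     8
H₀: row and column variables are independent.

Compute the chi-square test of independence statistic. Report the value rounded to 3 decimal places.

Row totals [31, 52, 17], col totals [52, 48], n=100
χ² = (21−16.12)²/16.12 + (10−14.88)²/14.88 + (22−27.04)²/27.04 + (30−24.96)²/24.96 + (9−8.84)²/8.84 + (8−8.16)²/8.16 = 5.0409
df = 2

test statistic = 5.041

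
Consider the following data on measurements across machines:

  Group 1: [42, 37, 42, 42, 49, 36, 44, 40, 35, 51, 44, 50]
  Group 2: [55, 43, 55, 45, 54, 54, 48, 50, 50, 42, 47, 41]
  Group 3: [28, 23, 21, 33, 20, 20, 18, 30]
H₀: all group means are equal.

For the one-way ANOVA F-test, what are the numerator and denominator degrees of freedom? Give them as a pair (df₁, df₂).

degrees of freedom = [2, 29]

k = 3 groups, N = 32 total
df = (k−1, N−k) = (3−1, 32−3) = (2, 29)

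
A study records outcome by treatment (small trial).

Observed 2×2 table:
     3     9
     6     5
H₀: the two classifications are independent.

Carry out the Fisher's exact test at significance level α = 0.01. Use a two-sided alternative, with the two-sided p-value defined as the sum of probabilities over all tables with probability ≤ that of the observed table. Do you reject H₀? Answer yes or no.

Margins: r₁=12, r₂=11, c₁=9, c₂=14, n=23
p_obs = C(12,3)·C(11,6)/C(23,9); sum pmf over tables with pmf ≤ p_obs
p-value (two-sided) = 0.21376
At α=0.01: p ≥ α → fail to reject H₀

reject H₀: no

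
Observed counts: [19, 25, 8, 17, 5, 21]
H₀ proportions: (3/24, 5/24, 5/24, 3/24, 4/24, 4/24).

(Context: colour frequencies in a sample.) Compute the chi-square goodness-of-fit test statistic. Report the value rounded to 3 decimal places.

n = 95; E_i = n·p_i = [11.88, 19.79, 19.79, 11.88, 15.83, 15.83]
χ² = (19−11.88)²/11.88 + (25−19.79)²/19.79 + (8−19.79)²/19.79 + (17−11.88)²/11.88 + (5−15.83)²/15.83 + (21−15.83)²/15.83 = 23.9811
df = 5

test statistic = 23.981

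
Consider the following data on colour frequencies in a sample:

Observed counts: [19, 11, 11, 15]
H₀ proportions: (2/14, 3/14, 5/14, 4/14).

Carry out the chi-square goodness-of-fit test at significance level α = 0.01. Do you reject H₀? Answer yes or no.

reject H₀: yes

n = 56; E_i = n·p_i = [8.00, 12.00, 20.00, 16.00]
χ² = (19−8.00)²/8.00 + (11−12.00)²/12.00 + (11−20.00)²/20.00 + (15−16.00)²/16.00 = 19.3208
df = 3
p-value (upper-tail) = 0.00023
At α=0.01: p < α → reject H₀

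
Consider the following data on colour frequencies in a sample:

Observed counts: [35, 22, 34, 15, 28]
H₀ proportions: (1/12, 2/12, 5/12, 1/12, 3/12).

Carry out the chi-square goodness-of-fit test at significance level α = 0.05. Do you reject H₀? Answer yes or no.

n = 134; E_i = n·p_i = [11.17, 22.33, 55.83, 11.17, 33.50]
χ² = (35−11.17)²/11.17 + (22−22.33)²/22.33 + (34−55.83)²/55.83 + (15−11.17)²/11.17 + (28−33.50)²/33.50 = 61.6299
df = 4
p-value (upper-tail) = 0.00000
At α=0.05: p < α → reject H₀

reject H₀: yes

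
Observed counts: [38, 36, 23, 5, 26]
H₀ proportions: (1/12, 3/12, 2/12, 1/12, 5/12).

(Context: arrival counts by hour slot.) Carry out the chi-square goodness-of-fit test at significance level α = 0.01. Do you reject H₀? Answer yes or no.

reject H₀: yes

n = 128; E_i = n·p_i = [10.67, 32.00, 21.33, 10.67, 53.33]
χ² = (38−10.67)²/10.67 + (36−32.00)²/32.00 + (23−21.33)²/21.33 + (5−10.67)²/10.67 + (26−53.33)²/53.33 = 87.6906
df = 4
p-value (upper-tail) = 0.00000
At α=0.01: p < α → reject H₀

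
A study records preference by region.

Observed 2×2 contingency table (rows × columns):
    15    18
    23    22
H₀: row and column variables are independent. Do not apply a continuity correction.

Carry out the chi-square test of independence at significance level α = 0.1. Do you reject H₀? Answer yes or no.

Row totals [33, 45], col totals [38, 40], n=78
χ² = (15−16.08)²/16.08 + (18−16.92)²/16.92 + (23−21.92)²/21.92 + (22−23.08)²/23.08 = 0.2438
df = 1
p-value (upper-tail) = 0.62146
At α=0.1: p ≥ α → fail to reject H₀

reject H₀: no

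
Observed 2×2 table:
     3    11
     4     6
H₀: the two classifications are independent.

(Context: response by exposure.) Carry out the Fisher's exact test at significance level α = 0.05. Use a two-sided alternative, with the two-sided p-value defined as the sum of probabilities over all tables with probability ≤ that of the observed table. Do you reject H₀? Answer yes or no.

Margins: r₁=14, r₂=10, c₁=7, c₂=17, n=24
p_obs = C(14,3)·C(10,4)/C(24,7); sum pmf over tables with pmf ≤ p_obs
p-value (two-sided) = 0.39264
At α=0.05: p ≥ α → fail to reject H₀

reject H₀: no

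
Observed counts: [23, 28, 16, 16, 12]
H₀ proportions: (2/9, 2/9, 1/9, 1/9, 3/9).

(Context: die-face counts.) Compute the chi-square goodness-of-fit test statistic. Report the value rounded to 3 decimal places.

n = 95; E_i = n·p_i = [21.11, 21.11, 10.56, 10.56, 31.67]
χ² = (23−21.11)²/21.11 + (28−21.11)²/21.11 + (16−10.56)²/10.56 + (16−10.56)²/10.56 + (12−31.67)²/31.67 = 20.2474
df = 4

test statistic = 20.247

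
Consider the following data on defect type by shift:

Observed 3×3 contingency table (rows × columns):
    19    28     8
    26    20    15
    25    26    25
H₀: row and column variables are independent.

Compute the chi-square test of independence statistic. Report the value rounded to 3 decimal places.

Row totals [55, 61, 76], col totals [70, 74, 48], n=192
χ² = (19−20.05)²/20.05 + (28−21.20)²/21.20 + (8−13.75)²/13.75 + (26−22.24)²/22.24 + (20−23.51)²/23.51 + (15−15.25)²/15.25 + (25−27.71)²/27.71 + (26−29.29)²/29.29 + (25−19.00)²/19.00 = 8.3359
df = 4

test statistic = 8.336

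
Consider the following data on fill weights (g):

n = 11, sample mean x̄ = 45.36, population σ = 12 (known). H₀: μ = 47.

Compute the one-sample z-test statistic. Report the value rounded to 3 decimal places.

SE = σ/√n = 12/√11 = 3.6181
z = (x̄−μ₀)/SE = (45.36−47)/3.6181 = -0.4533

test statistic = -0.453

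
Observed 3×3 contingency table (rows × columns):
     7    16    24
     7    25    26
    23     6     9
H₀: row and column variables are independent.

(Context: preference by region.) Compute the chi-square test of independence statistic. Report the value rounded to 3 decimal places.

test statistic = 33.457

Row totals [47, 58, 38], col totals [37, 47, 59], n=143
χ² = (7−12.16)²/12.16 + (16−15.45)²/15.45 + (24−19.39)²/19.39 + (7−15.01)²/15.01 + (25−19.06)²/19.06 + (26−23.93)²/23.93 + (23−9.83)²/9.83 + (6−12.49)²/12.49 + (9−15.68)²/15.68 = 33.4571
df = 4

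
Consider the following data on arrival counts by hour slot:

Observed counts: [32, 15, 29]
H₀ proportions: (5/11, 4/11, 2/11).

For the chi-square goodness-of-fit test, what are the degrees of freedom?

df = k − 1 = 3 − 1 = 2

degrees of freedom = 2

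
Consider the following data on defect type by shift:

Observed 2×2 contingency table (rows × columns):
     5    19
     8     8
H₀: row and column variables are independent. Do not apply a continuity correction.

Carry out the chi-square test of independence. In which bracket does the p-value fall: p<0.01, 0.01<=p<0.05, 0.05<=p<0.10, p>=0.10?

Row totals [24, 16], col totals [13, 27], n=40
χ² = (5−7.80)²/7.80 + (19−16.20)²/16.20 + (8−5.20)²/5.20 + (8−10.80)²/10.80 = 3.7227
df = 1
p-value (upper-tail) = 0.05368
→ bracket: 0.05<=p<0.10

p-value bracket: 0.05<=p<0.10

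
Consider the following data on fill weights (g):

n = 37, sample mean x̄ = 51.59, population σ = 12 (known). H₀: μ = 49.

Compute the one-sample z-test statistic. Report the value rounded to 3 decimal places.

test statistic = 1.313

SE = σ/√n = 12/√37 = 1.9728
z = (x̄−μ₀)/SE = (51.59−49)/1.9728 = 1.3129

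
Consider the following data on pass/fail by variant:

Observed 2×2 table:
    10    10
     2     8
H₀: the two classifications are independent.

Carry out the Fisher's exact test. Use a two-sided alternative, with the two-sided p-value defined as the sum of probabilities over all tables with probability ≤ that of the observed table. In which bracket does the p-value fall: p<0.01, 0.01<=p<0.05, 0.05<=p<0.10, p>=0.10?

Margins: r₁=20, r₂=10, c₁=12, c₂=18, n=30
p_obs = C(20,10)·C(10,2)/C(30,12); sum pmf over tables with pmf ≤ p_obs
p-value (two-sided) = 0.23527
→ bracket: p>=0.10

p-value bracket: p>=0.10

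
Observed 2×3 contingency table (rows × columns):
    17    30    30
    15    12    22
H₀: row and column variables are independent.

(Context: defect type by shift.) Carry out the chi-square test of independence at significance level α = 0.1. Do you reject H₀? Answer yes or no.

reject H₀: no

Row totals [77, 49], col totals [32, 42, 52], n=126
χ² = (17−19.56)²/19.56 + (30−25.67)²/25.67 + (30−31.78)²/31.78 + (15−12.44)²/12.44 + (12−16.33)²/16.33 + (22−20.22)²/20.22 = 2.9958
df = 2
p-value (upper-tail) = 0.22360
At α=0.1: p ≥ α → fail to reject H₀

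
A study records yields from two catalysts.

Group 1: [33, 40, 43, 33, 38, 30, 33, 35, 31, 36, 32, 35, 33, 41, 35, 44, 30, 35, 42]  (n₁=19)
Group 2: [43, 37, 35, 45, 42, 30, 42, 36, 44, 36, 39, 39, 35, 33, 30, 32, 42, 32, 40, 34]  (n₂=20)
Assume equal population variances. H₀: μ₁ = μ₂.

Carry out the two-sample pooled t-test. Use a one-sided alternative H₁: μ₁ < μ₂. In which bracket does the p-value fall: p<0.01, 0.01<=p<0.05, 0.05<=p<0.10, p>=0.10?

x̄₁=35.737, s₁=4.382, n₁=19
x̄₂=37.300, s₂=4.714, n₂=20
s_p² = [18·4.382² + 19·4.714²]/37 = 20.7536
SE = √(s_p²·(1/19+1/20)) = 1.4594
t = (35.737−37.300)/1.4594 = -1.0711
df = 37
p-value (one-sided, H₁ less) = 0.14554
→ bracket: p>=0.10

p-value bracket: p>=0.10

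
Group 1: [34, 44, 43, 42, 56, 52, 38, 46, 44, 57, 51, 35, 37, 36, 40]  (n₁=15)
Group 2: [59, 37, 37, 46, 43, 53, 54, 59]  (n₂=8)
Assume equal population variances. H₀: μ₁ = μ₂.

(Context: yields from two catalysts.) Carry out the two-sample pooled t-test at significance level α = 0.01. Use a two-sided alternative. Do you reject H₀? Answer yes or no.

x̄₁=43.667, s₁=7.461, n₁=15
x̄₂=48.500, s₂=9.040, n₂=8
s_p² = [14·7.461² + 7·9.040²]/21 = 64.3492
SE = √(s_p²·(1/15+1/8)) = 3.5119
t = (43.667−48.500)/3.5119 = -1.3763
df = 21
p-value (two-sided) = 0.18324
At α=0.01: p ≥ α → fail to reject H₀

reject H₀: no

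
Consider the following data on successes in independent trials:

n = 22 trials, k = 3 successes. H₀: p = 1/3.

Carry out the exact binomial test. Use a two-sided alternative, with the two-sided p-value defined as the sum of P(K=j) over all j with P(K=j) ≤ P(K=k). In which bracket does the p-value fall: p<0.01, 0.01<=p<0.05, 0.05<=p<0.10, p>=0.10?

p-value bracket: 0.05<=p<0.10

Exact binomial: n=22, k=3, p₀=1/3=0.3333
P(X=j) = C(n,j)·p₀^j·(1−p₀)^(n−j); p = Σ P(X=j) over j with P(X=j) ≤ P(X=3)
p-value (two-sided) = 0.06776
→ bracket: 0.05<=p<0.10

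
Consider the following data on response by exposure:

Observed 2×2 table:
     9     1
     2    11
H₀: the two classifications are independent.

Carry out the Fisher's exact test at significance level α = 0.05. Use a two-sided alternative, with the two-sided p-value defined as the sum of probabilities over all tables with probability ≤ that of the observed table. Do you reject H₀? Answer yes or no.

Margins: r₁=10, r₂=13, c₁=11, c₂=12, n=23
p_obs = C(10,9)·C(13,2)/C(23,11); sum pmf over tables with pmf ≤ p_obs
p-value (two-sided) = 0.00064
At α=0.05: p < α → reject H₀

reject H₀: yes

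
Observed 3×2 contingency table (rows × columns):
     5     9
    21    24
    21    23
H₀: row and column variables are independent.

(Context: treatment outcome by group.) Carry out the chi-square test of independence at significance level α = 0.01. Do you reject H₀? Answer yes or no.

reject H₀: no

Row totals [14, 45, 44], col totals [47, 56], n=103
χ² = (5−6.39)²/6.39 + (9−7.61)²/7.61 + (21−20.53)²/20.53 + (24−24.47)²/24.47 + (21−20.08)²/20.08 + (23−23.92)²/23.92 = 0.6523
df = 2
p-value (upper-tail) = 0.72168
At α=0.01: p ≥ α → fail to reject H₀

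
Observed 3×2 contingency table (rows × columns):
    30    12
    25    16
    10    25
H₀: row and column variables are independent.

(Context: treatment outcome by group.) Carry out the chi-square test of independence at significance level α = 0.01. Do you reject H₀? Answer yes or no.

reject H₀: yes

Row totals [42, 41, 35], col totals [65, 53], n=118
χ² = (30−23.14)²/23.14 + (12−18.86)²/18.86 + (25−22.58)²/22.58 + (16−18.42)²/18.42 + (10−19.28)²/19.28 + (25−15.72)²/15.72 = 15.0538
df = 2
p-value (upper-tail) = 0.00054
At α=0.01: p < α → reject H₀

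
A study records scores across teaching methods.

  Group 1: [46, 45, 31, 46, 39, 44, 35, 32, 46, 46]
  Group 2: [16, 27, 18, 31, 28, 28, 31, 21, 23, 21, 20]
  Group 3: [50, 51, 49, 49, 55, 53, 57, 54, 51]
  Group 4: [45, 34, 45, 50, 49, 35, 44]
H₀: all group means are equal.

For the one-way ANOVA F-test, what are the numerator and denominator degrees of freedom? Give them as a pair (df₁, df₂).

k = 4 groups, N = 37 total
df = (k−1, N−k) = (4−1, 37−4) = (3, 33)

degrees of freedom = [3, 33]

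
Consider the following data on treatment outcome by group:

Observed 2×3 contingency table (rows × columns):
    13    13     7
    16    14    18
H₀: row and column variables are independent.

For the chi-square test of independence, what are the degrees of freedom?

df = (r−1)(c−1) = (2−1)·(3−1) = 2

degrees of freedom = 2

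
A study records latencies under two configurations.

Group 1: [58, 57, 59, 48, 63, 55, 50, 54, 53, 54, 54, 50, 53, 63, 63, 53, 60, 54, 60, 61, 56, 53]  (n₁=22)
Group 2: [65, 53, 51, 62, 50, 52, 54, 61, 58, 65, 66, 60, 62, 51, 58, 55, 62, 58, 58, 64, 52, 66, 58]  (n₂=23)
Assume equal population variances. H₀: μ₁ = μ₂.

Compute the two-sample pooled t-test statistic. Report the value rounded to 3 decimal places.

x̄₁=55.955, s₁=4.402, n₁=22
x̄₂=58.304, s₂=5.243, n₂=23
s_p² = [21·4.402² + 22·5.243²]/43 = 23.5308
SE = √(s_p²·(1/22+1/23)) = 1.4466
t = (55.955−58.304)/1.4466 = -1.6244
df = 43

test statistic = -1.624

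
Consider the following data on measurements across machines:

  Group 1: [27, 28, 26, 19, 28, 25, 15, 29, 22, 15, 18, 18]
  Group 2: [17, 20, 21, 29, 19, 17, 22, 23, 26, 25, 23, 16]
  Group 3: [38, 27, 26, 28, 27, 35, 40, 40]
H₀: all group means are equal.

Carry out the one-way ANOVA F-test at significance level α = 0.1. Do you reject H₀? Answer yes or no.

reject H₀: yes

Group means [22.50, 21.50, 32.62], grand mean 24.656
SSB = Σnᵢ(x̄ᵢ−x̄)² = 683.344; SSW = ΣΣ(x−x̄ᵢ)² = 751.875
MSB = 683.344/2 = 341.6719; MSW = 751.875/29 = 25.9267
F = MSB/MSW = 13.1784
df = (2, 29)
p-value (upper-tail) = 0.00008
At α=0.1: p < α → reject H₀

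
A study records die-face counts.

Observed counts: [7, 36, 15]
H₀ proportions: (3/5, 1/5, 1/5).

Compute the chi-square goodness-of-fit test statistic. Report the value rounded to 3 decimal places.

n = 58; E_i = n·p_i = [34.80, 11.60, 11.60]
χ² = (7−34.80)²/34.80 + (36−11.60)²/11.60 + (15−11.60)²/11.60 = 74.5287
df = 2

test statistic = 74.529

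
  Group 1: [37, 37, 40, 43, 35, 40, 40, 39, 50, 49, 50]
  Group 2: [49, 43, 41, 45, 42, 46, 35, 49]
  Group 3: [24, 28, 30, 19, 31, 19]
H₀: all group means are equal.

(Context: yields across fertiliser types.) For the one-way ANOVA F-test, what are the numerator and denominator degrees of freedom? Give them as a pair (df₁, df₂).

degrees of freedom = [2, 22]

k = 3 groups, N = 25 total
df = (k−1, N−k) = (3−1, 25−3) = (2, 22)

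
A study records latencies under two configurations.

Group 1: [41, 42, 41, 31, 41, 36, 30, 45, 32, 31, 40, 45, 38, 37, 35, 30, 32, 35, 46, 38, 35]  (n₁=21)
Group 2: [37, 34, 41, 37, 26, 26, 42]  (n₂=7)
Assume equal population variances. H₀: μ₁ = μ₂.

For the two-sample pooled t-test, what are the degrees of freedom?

degrees of freedom = 26

df = n₁ + n₂ − 2 = 21 + 7 − 2 = 26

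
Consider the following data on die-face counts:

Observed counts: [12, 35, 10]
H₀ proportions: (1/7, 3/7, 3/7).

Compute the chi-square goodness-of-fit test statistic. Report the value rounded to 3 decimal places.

n = 57; E_i = n·p_i = [8.14, 24.43, 24.43]
χ² = (12−8.14)²/8.14 + (35−24.43)²/24.43 + (10−24.43)²/24.43 = 14.9240
df = 2

test statistic = 14.924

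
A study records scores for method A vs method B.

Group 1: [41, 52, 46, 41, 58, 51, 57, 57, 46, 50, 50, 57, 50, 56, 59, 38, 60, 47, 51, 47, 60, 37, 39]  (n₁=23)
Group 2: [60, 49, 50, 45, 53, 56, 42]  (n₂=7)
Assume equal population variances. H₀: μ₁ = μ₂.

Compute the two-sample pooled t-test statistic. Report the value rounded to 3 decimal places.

x̄₁=50.000, s₁=7.324, n₁=23
x̄₂=50.714, s₂=6.211, n₂=7
s_p² = [22·7.324² + 6·6.211²]/28 = 50.4082
SE = √(s_p²·(1/23+1/7)) = 3.0648
t = (50.000−50.714)/3.0648 = -0.2331
df = 28

test statistic = -0.233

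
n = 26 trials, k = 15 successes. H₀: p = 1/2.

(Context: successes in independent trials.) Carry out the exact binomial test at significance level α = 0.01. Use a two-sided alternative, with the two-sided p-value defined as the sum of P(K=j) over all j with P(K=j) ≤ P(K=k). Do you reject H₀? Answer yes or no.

reject H₀: no

Exact binomial: n=26, k=15, p₀=1/2=0.5000
P(X=j) = C(n,j)·p₀^j·(1−p₀)^(n−j); p = Σ P(X=j) over j with P(X=j) ≤ P(X=15)
p-value (two-sided) = 0.55720
At α=0.01: p ≥ α → fail to reject H₀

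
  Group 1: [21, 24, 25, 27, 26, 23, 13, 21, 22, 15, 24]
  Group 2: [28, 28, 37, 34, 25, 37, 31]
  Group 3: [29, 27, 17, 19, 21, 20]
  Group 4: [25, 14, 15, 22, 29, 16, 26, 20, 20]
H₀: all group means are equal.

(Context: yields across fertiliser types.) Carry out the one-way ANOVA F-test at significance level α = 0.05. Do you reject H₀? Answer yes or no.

reject H₀: yes

Group means [21.91, 31.43, 22.17, 20.78], grand mean 23.667
SSB = Σnᵢ(x̄ᵢ−x̄)² = 544.321; SSW = ΣΣ(x−x̄ᵢ)² = 655.012
MSB = 544.321/3 = 181.4404; MSW = 655.012/29 = 22.5866
F = MSB/MSW = 8.0331
df = (3, 29)
p-value (upper-tail) = 0.00048
At α=0.05: p < α → reject H₀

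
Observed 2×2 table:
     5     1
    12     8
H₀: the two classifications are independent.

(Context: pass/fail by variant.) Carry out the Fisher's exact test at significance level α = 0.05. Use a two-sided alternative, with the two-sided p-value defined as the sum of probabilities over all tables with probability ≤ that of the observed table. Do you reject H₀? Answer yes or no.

reject H₀: no

Margins: r₁=6, r₂=20, c₁=17, c₂=9, n=26
p_obs = C(6,5)·C(20,12)/C(26,17); sum pmf over tables with pmf ≤ p_obs
p-value (two-sided) = 0.37975
At α=0.05: p ≥ α → fail to reject H₀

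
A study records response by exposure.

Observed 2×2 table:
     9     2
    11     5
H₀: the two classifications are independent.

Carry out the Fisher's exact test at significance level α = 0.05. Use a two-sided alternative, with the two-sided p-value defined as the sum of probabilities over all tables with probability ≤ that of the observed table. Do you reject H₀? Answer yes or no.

reject H₀: no

Margins: r₁=11, r₂=16, c₁=20, c₂=7, n=27
p_obs = C(11,9)·C(16,11)/C(27,20); sum pmf over tables with pmf ≤ p_obs
p-value (two-sided) = 0.66184
At α=0.05: p ≥ α → fail to reject H₀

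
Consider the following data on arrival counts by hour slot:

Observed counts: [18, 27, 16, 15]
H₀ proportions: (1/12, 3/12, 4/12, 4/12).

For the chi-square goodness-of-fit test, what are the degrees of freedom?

degrees of freedom = 3

df = k − 1 = 4 − 1 = 3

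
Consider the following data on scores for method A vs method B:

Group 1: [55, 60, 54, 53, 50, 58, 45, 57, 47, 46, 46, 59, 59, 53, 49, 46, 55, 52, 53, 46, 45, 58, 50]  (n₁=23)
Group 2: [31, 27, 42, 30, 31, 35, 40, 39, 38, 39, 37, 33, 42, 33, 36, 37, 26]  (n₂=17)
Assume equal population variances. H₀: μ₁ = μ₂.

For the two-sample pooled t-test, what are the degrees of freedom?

df = n₁ + n₂ − 2 = 23 + 17 − 2 = 38

degrees of freedom = 38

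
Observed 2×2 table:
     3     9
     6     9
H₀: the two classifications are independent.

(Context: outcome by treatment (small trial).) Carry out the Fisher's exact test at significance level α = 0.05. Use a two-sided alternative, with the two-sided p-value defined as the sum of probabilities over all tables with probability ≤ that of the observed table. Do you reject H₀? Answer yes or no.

Margins: r₁=12, r₂=15, c₁=9, c₂=18, n=27
p_obs = C(12,3)·C(15,6)/C(27,9); sum pmf over tables with pmf ≤ p_obs
p-value (two-sided) = 0.68284
At α=0.05: p ≥ α → fail to reject H₀

reject H₀: no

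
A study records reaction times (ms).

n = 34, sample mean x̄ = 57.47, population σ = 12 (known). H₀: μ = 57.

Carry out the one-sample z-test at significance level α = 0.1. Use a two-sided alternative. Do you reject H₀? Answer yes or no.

reject H₀: no

SE = σ/√n = 12/√34 = 2.0580
z = (x̄−μ₀)/SE = (57.47−57)/2.0580 = 0.2284
p-value (two-sided) = 0.81935
At α=0.1: p ≥ α → fail to reject H₀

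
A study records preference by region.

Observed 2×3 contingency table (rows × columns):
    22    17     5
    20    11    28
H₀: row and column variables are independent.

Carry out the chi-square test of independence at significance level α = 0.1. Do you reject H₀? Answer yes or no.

reject H₀: yes

Row totals [44, 59], col totals [42, 28, 33], n=103
χ² = (22−17.94)²/17.94 + (17−11.96)²/11.96 + (5−14.10)²/14.10 + (20−24.06)²/24.06 + (11−16.04)²/16.04 + (28−18.90)²/18.90 = 15.5567
df = 2
p-value (upper-tail) = 0.00042
At α=0.1: p < α → reject H₀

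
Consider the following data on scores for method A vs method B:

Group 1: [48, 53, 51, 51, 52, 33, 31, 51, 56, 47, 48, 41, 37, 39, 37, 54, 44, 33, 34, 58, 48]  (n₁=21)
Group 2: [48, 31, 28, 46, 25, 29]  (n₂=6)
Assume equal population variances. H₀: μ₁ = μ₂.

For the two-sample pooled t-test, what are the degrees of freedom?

df = n₁ + n₂ − 2 = 21 + 6 − 2 = 25

degrees of freedom = 25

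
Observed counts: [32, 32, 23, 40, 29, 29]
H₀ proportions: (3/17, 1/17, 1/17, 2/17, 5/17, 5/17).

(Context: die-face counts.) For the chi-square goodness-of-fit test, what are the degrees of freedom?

df = k − 1 = 6 − 1 = 5

degrees of freedom = 5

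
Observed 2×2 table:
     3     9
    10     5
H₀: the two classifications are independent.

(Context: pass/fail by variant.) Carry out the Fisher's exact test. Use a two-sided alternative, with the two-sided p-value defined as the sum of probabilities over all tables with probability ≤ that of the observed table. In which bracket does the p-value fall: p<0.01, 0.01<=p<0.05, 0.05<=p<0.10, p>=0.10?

p-value bracket: 0.05<=p<0.10

Margins: r₁=12, r₂=15, c₁=13, c₂=14, n=27
p_obs = C(12,3)·C(15,10)/C(27,13); sum pmf over tables with pmf ≤ p_obs
p-value (two-sided) = 0.05424
→ bracket: 0.05<=p<0.10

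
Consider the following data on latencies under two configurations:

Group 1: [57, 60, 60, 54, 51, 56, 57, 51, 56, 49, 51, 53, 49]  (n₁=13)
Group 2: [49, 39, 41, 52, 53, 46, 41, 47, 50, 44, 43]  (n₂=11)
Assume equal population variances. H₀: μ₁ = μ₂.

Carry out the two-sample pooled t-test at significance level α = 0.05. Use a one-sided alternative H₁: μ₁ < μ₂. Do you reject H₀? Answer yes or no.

reject H₀: no

x̄₁=54.154, s₁=3.826, n₁=13
x̄₂=45.909, s₂=4.721, n₂=11
s_p² = [12·3.826² + 10·4.721²]/22 = 18.1182
SE = √(s_p²·(1/13+1/11)) = 1.7438
t = (54.154−45.909)/1.7438 = 4.7281
df = 22
p-value (one-sided, H₁ less) = 0.99995
At α=0.05: p ≥ α → fail to reject H₀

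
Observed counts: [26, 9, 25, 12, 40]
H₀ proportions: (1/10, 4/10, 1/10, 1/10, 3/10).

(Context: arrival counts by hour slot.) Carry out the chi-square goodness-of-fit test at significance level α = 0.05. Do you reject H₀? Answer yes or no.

n = 112; E_i = n·p_i = [11.20, 44.80, 11.20, 11.20, 33.60]
χ² = (26−11.20)²/11.20 + (9−44.80)²/44.80 + (25−11.20)²/11.20 + (12−11.20)²/11.20 + (40−33.60)²/33.60 = 66.4449
df = 4
p-value (upper-tail) = 0.00000
At α=0.05: p < α → reject H₀

reject H₀: yes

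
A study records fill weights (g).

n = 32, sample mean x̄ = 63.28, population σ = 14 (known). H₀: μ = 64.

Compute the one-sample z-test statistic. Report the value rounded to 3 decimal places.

test statistic = -0.291

SE = σ/√n = 14/√32 = 2.4749
z = (x̄−μ₀)/SE = (63.28−64)/2.4749 = -0.2909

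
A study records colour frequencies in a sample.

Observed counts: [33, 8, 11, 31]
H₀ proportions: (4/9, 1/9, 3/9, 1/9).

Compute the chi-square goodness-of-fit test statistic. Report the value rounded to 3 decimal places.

n = 83; E_i = n·p_i = [36.89, 9.22, 27.67, 9.22]
χ² = (33−36.89)²/36.89 + (8−9.22)²/9.22 + (11−27.67)²/27.67 + (31−9.22)²/9.22 = 62.0392
df = 3

test statistic = 62.039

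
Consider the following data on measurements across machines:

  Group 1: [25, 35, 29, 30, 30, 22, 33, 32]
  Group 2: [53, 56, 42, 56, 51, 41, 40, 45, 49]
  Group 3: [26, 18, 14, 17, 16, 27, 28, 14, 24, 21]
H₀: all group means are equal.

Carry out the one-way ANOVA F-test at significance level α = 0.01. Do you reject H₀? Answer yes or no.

reject H₀: yes

Group means [29.50, 48.11, 20.50], grand mean 32.370
SSB = Σnᵢ(x̄ᵢ−x̄)² = 3704.907; SSW = ΣΣ(x−x̄ᵢ)² = 711.389
MSB = 3704.907/2 = 1852.4537; MSW = 711.389/24 = 29.6412
F = MSB/MSW = 62.4959
df = (2, 24)
p-value (upper-tail) = 0.00000
At α=0.01: p < α → reject H₀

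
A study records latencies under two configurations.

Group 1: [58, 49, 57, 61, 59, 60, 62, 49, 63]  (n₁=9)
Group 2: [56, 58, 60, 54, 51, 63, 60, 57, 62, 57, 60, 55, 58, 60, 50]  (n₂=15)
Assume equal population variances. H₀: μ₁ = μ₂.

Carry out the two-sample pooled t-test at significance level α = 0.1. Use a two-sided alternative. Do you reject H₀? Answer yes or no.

x̄₁=57.556, s₁=5.199, n₁=9
x̄₂=57.400, s₂=3.738, n₂=15
s_p² = [8·5.199² + 14·3.738²]/22 = 18.7192
SE = √(s_p²·(1/9+1/15)) = 1.8242
t = (57.556−57.400)/1.8242 = 0.0853
df = 22
p-value (two-sided) = 0.93282
At α=0.1: p ≥ α → fail to reject H₀

reject H₀: no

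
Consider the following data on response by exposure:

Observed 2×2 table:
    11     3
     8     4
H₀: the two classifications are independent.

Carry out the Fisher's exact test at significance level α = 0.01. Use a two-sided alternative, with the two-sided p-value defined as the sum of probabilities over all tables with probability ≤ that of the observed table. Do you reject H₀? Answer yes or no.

Margins: r₁=14, r₂=12, c₁=19, c₂=7, n=26
p_obs = C(14,11)·C(12,8)/C(26,19); sum pmf over tables with pmf ≤ p_obs
p-value (two-sided) = 0.66522
At α=0.01: p ≥ α → fail to reject H₀

reject H₀: no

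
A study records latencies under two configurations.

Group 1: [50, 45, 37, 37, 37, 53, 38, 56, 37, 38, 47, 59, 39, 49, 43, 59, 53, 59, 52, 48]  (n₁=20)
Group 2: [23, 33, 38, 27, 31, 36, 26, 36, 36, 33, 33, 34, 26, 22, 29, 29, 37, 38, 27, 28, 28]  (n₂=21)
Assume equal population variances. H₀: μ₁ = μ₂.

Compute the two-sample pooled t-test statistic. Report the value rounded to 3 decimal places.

test statistic = 7.567

x̄₁=46.800, s₁=8.173, n₁=20
x̄₂=30.952, s₂=4.914, n₂=21
s_p² = [19·8.173² + 20·4.914²]/39 = 44.9270
SE = √(s_p²·(1/20+1/21)) = 2.0942
t = (46.800−30.952)/2.0942 = 7.5673
df = 39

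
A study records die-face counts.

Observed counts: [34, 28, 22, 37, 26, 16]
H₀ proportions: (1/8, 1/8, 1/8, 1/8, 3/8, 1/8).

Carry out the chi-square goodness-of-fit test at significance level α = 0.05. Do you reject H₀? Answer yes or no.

n = 163; E_i = n·p_i = [20.38, 20.38, 20.38, 20.38, 61.12, 20.38]
χ² = (34−20.38)²/20.38 + (28−20.38)²/20.38 + (22−20.38)²/20.38 + (37−20.38)²/20.38 + (26−61.12)²/61.12 + (16−20.38)²/20.38 = 46.7832
df = 5
p-value (upper-tail) = 0.00000
At α=0.05: p < α → reject H₀

reject H₀: yes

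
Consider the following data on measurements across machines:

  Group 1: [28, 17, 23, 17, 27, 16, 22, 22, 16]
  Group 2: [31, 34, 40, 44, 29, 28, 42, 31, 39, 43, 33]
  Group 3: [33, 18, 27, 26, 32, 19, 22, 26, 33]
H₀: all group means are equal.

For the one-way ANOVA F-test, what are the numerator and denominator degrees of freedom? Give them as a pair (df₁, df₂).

k = 3 groups, N = 29 total
df = (k−1, N−k) = (3−1, 29−3) = (2, 26)

degrees of freedom = [2, 26]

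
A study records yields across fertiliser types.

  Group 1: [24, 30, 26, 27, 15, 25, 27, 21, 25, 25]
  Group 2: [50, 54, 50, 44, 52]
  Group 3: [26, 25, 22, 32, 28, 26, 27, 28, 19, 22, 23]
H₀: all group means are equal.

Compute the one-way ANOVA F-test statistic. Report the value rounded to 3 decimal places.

Group means [24.50, 50.00, 25.27], grand mean 29.731
SSB = Σnᵢ(x̄ᵢ−x̄)² = 2546.434; SSW = ΣΣ(x−x̄ᵢ)² = 334.682
MSB = 2546.434/2 = 1273.2168; MSW = 334.682/23 = 14.5514
F = MSB/MSW = 87.4980
df = (2, 23)

test statistic = 87.498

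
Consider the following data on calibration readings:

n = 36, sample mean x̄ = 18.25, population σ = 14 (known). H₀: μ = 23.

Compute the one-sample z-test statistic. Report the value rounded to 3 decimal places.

test statistic = -2.036

SE = σ/√n = 14/√36 = 2.3333
z = (x̄−μ₀)/SE = (18.25−23)/2.3333 = -2.0357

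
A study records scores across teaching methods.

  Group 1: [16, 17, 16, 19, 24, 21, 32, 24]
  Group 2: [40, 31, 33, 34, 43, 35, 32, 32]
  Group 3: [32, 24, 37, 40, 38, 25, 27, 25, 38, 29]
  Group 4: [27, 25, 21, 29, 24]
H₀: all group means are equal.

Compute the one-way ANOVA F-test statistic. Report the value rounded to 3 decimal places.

test statistic = 11.324

Group means [21.12, 35.00, 31.50, 25.20], grand mean 28.710
SSB = Σnᵢ(x̄ᵢ−x̄)² = 916.212; SSW = ΣΣ(x−x̄ᵢ)² = 728.175
MSB = 916.212/3 = 305.4040; MSW = 728.175/27 = 26.9694
F = MSB/MSW = 11.3241
df = (3, 27)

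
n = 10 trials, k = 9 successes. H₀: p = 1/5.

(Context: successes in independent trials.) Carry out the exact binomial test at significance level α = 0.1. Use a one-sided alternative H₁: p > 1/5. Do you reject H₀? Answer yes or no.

Exact binomial: n=10, k=9, p₀=1/5=0.2000
P(X≥9) from Σ C(n,i)·p₀^i·(1−p₀)^(n−i)
p-value (one-sided, H₁ greater) = 0.00000
At α=0.1: p < α → reject H₀

reject H₀: yes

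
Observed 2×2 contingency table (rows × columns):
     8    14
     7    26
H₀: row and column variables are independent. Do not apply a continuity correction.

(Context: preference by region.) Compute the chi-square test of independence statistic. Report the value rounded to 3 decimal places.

Row totals [22, 33], col totals [15, 40], n=55
χ² = (8−6.00)²/6.00 + (14−16.00)²/16.00 + (7−9.00)²/9.00 + (26−24.00)²/24.00 = 1.5278
df = 1

test statistic = 1.528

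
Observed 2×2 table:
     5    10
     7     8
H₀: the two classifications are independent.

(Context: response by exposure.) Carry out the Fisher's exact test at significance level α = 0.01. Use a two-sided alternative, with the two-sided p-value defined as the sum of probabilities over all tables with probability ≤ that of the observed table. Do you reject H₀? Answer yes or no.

reject H₀: no

Margins: r₁=15, r₂=15, c₁=12, c₂=18, n=30
p_obs = C(15,5)·C(15,7)/C(30,12); sum pmf over tables with pmf ≤ p_obs
p-value (two-sided) = 0.71038
At α=0.01: p ≥ α → fail to reject H₀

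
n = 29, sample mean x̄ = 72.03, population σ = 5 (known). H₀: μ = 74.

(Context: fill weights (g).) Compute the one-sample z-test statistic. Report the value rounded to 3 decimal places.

test statistic = -2.122

SE = σ/√n = 5/√29 = 0.9285
z = (x̄−μ₀)/SE = (72.03−74)/0.9285 = -2.1218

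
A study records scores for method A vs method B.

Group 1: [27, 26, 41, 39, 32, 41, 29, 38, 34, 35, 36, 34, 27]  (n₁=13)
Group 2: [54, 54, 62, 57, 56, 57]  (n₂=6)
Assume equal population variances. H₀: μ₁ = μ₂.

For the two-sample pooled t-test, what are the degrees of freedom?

df = n₁ + n₂ − 2 = 13 + 6 − 2 = 17

degrees of freedom = 17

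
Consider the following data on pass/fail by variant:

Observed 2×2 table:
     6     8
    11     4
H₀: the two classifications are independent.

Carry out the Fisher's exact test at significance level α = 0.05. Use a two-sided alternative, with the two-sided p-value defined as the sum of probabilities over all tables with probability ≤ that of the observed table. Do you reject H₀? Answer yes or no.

reject H₀: no

Margins: r₁=14, r₂=15, c₁=17, c₂=12, n=29
p_obs = C(14,6)·C(15,11)/C(29,17); sum pmf over tables with pmf ≤ p_obs
p-value (two-sided) = 0.13942
At α=0.05: p ≥ α → fail to reject H₀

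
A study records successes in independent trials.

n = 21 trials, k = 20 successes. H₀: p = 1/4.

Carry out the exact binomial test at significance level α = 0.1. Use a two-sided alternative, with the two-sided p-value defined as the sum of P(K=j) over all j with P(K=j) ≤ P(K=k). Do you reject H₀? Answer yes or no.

Exact binomial: n=21, k=20, p₀=1/4=0.2500
P(X=j) = C(n,j)·p₀^j·(1−p₀)^(n−j); p = Σ P(X=j) over j with P(X=j) ≤ P(X=20)
p-value (two-sided) = 0.00000
At α=0.1: p < α → reject H₀

reject H₀: yes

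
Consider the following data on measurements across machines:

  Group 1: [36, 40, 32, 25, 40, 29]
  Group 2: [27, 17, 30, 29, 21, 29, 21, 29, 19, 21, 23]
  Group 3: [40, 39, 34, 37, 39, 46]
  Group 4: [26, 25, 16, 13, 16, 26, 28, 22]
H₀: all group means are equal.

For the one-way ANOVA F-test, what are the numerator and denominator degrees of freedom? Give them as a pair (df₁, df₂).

k = 4 groups, N = 31 total
df = (k−1, N−k) = (4−1, 31−4) = (3, 27)

degrees of freedom = [3, 27]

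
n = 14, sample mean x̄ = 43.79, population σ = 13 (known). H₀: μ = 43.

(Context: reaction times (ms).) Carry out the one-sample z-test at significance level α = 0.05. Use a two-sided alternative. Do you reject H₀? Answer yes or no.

reject H₀: no

SE = σ/√n = 13/√14 = 3.4744
z = (x̄−μ₀)/SE = (43.79−43)/3.4744 = 0.2274
p-value (two-sided) = 0.82013
At α=0.05: p ≥ α → fail to reject H₀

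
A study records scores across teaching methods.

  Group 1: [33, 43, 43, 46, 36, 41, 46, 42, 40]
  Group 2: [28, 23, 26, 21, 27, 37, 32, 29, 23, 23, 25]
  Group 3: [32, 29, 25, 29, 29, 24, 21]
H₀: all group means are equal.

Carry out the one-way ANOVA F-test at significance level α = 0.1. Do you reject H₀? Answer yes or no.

reject H₀: yes

Group means [41.11, 26.73, 27.00], grand mean 31.593
SSB = Σnᵢ(x̄ᵢ−x̄)² = 1223.448; SSW = ΣΣ(x−x̄ᵢ)² = 453.071
MSB = 1223.448/2 = 611.7239; MSW = 453.071/24 = 18.8779
F = MSB/MSW = 32.4042
df = (2, 24)
p-value (upper-tail) = 0.00000
At α=0.1: p < α → reject H₀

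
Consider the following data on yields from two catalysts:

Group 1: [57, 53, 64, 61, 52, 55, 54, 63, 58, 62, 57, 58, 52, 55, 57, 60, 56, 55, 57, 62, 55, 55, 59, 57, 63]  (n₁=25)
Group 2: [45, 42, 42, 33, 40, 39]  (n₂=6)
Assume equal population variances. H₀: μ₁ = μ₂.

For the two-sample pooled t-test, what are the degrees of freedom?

degrees of freedom = 29

df = n₁ + n₂ − 2 = 25 + 6 − 2 = 29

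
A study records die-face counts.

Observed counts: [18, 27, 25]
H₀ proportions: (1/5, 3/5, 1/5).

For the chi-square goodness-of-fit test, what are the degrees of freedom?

df = k − 1 = 3 − 1 = 2

degrees of freedom = 2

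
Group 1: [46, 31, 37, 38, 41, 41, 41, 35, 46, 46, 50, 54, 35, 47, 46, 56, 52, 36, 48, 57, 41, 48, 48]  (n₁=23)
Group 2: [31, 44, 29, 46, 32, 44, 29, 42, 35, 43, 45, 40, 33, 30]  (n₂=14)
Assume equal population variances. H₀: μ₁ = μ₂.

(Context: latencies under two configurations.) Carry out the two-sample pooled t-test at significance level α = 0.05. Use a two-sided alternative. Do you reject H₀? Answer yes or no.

reject H₀: yes

x̄₁=44.348, s₁=7.069, n₁=23
x̄₂=37.357, s₂=6.617, n₂=14
s_p² = [22·7.069² + 13·6.617²]/35 = 47.6695
SE = √(s_p²·(1/23+1/14)) = 2.3404
t = (44.348−37.357)/2.3404 = 2.9869
df = 35
p-value (two-sided) = 0.00512
At α=0.05: p < α → reject H₀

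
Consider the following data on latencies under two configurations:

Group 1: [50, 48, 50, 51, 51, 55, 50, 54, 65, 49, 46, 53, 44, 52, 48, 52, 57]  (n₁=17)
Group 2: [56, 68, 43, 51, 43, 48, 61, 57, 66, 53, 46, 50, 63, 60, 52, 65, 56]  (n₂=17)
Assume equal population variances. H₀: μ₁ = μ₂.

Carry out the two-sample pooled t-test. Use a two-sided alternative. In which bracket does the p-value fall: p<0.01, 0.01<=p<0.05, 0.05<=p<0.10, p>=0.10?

x̄₁=51.471, s₁=4.732, n₁=17
x̄₂=55.176, s₂=7.876, n₂=17
s_p² = [16·4.732² + 16·7.876²]/32 = 42.2096
SE = √(s_p²·(1/17+1/17)) = 2.2284
t = (51.471−55.176)/2.2284 = -1.6630
df = 32
p-value (two-sided) = 0.10608
→ bracket: p>=0.10

p-value bracket: p>=0.10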